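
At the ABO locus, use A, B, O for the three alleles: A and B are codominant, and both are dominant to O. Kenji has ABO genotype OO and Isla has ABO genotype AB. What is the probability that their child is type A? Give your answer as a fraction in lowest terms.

1/2

ABO cross OO × AB → offspring phenotypes: 1/2 A, 1/2 B.
So P(type A) = 1/2.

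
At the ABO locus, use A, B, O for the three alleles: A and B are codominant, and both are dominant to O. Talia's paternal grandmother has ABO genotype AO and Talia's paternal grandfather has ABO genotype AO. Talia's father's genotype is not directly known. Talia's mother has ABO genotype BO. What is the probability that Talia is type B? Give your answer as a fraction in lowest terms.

1/4

Talia's father's ABO genotype from AO × AO: 1/4 AA, 1/2 AO, 1/4 OO.
Crossing each possibility with the mother BO and summing P(type B): 1/4·0 + 1/2·1/4 + 1/4·1/2 = 1/4.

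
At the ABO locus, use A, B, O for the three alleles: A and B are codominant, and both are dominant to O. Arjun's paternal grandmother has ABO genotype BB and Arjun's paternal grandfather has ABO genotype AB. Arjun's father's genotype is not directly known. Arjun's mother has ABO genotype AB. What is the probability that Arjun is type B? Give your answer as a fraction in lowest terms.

Arjun's father's ABO genotype from BB × AB: 1/2 AB, 1/2 BB.
Crossing each possibility with the mother AB and summing P(type B): 1/2·1/4 + 1/2·1/2 = 3/8.

3/8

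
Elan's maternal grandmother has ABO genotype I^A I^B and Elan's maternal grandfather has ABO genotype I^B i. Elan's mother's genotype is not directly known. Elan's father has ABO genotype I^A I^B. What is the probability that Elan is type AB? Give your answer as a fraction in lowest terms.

Elan's mother's ABO genotype from I^A I^B × I^B i: 1/4 I^A I^B, 1/4 I^A i, 1/4 I^B I^B, 1/4 I^B i.
Crossing each possibility with the father I^A I^B and summing P(type AB): 1/4·1/2 + 1/4·1/4 + 1/4·1/2 + 1/4·1/4 = 3/8.

3/8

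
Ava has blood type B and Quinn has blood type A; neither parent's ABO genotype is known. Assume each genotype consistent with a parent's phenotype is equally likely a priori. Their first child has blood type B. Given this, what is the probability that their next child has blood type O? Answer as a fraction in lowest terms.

1/12

Possible genotypes: Ava ∈ {I^B I^B, I^B i}; Quinn ∈ {I^A I^A, I^A i}.
Weight each parental genotype pair by prior × P(type-B child):
  I^B I^B × I^A i: posterior weight 2/3; P(next child type O) = 0.
  I^B i × I^A i: posterior weight 1/3; P(next child type O) = 1/4.
Weighted sum = 1/12.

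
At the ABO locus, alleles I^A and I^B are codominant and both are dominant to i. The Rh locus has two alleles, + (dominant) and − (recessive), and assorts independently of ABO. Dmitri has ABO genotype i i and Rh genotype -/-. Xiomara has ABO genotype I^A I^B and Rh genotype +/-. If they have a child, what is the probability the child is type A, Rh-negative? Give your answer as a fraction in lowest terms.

ABO cross i i × I^A I^B → offspring phenotypes: 1/2 A, 1/2 B.
Rh cross -/- × +/- → 1/2 Rh+, 1/2 Rh-.
Independent loci: P(type A, Rh-negative) = 1/2 × 1/2 = 1/4.

1/4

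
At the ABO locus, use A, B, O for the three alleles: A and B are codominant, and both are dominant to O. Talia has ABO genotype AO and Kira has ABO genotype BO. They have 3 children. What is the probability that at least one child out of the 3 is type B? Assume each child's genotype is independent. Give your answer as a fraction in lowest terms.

ABO cross AO × BO → 1/4 O, 1/4 A, 1/4 B, 1/4 AB.
So P(type B) = 1/4 per child.
P(none) = (3/4)^3 = 27/64; P(at least one) = 1 − 27/64 = 37/64.

37/64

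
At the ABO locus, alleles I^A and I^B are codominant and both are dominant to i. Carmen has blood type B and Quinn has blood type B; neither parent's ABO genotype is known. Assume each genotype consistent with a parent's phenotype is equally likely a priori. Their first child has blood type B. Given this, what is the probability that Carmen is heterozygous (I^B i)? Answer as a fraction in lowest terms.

Possible genotypes: Carmen ∈ {I^B I^B, I^B i}; Quinn ∈ {I^B I^B, I^B i}.
Weight each parental genotype pair by prior × P(type-B child):
  I^B I^B × I^B I^B: posterior weight 4/15.
  I^B I^B × I^B i: posterior weight 4/15.
  I^B i × I^B I^B: posterior weight 4/15.
  I^B i × I^B i: posterior weight 1/5.
Sum the posterior weight over pairs where Carmen is I^B i: 7/15.

7/15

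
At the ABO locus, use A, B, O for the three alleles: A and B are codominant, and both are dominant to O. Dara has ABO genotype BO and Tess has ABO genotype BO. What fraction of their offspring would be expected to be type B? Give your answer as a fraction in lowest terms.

3/4

ABO cross BO × BO → offspring phenotypes: 1/4 O, 3/4 B.
So P(type B) = 3/4.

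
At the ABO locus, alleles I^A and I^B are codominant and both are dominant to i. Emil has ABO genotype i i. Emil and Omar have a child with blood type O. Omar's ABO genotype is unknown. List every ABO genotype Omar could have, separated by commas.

I^A i, I^B i, i i

For each candidate genotype of Omar, check whether crossing it with i i can produce every observed child phenotype.
  I^A I^A → possible child types {A} ✗
  I^A I^B → possible child types {A, B} ✗
  I^A i → possible child types {O, A} ✓
  I^B I^B → possible child types {B} ✗
  I^B i → possible child types {O, B} ✓
  i i → possible child types {O} ✓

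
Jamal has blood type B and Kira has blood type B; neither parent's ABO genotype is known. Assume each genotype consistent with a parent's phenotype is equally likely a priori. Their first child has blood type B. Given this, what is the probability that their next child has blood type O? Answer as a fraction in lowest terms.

Possible genotypes: Jamal ∈ {I^B I^B, I^B i}; Kira ∈ {I^B I^B, I^B i}.
Weight each parental genotype pair by prior × P(type-B child):
  I^B I^B × I^B I^B: posterior weight 4/15; P(next child type O) = 0.
  I^B I^B × I^B i: posterior weight 4/15; P(next child type O) = 0.
  I^B i × I^B I^B: posterior weight 4/15; P(next child type O) = 0.
  I^B i × I^B i: posterior weight 1/5; P(next child type O) = 1/4.
Weighted sum = 1/20.

1/20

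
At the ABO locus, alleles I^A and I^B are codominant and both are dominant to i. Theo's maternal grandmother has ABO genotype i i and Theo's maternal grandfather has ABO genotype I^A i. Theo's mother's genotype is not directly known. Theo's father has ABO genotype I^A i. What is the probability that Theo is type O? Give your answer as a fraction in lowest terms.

3/8

Theo's mother's ABO genotype from i i × I^A i: 1/2 I^A i, 1/2 i i.
Crossing each possibility with the father I^A i and summing P(type O): 1/2·1/4 + 1/2·1/2 = 3/8.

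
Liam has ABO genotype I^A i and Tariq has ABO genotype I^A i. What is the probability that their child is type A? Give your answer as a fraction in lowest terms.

ABO cross I^A i × I^A i → offspring phenotypes: 1/4 O, 3/4 A.
So P(type A) = 3/4.

3/4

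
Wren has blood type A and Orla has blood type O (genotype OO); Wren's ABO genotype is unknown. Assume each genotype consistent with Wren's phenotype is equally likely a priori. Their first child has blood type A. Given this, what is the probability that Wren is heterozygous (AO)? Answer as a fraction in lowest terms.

1/3

Possible genotypes: Wren ∈ {AA, AO}; Orla ∈ {OO}.
Weight each parental genotype pair by prior × P(type-A child):
  AA × OO: posterior weight 2/3.
  AO × OO: posterior weight 1/3.
Sum the posterior weight over pairs where Wren is AO: 1/3.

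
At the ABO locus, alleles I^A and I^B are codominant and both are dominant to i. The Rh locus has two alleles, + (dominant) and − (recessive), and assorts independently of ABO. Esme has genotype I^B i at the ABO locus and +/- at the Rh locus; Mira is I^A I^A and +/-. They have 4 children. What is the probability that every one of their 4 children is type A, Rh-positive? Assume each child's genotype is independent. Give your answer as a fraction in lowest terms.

ABO cross I^B i × I^A I^A → 1/2 A, 1/2 AB.
Rh cross +/- × +/- → 3/4 Rh+, 1/4 Rh-; so P(type A, Rh-positive) = 1/2 × 3/4 = 3/8 per child.
All 4 independent: (3/8)^4 = 81/4096.

81/4096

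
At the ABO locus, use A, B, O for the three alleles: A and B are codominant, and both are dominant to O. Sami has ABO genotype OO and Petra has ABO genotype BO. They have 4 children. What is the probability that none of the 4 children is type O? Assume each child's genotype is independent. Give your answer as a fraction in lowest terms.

ABO cross OO × BO → 1/2 O, 1/2 B.
So P(type O) = 1/2 per child.
P(not type O) = 1/2 for one child; (1/2)^4 = 1/16.

1/16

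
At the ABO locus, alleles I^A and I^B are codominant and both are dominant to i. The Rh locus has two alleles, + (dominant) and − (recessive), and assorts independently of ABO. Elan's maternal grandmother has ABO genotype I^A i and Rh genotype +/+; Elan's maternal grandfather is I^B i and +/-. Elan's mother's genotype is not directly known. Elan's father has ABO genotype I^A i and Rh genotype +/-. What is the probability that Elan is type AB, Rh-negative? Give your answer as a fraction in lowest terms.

1/64

Elan's mother's ABO genotype from I^A i × I^B i: 1/4 I^A I^B, 1/4 I^A i, 1/4 I^B i, 1/4 i i.
Crossing each possibility with the father I^A i and summing P(type AB): 1/4·1/4 + 1/4·0 + 1/4·1/4 + 1/4·0 = 1/8.
Similarly for Rh via the mother's Rh distribution: P(Rh-) = 1/8.
Independent loci: 1/8 × 1/8 = 1/64.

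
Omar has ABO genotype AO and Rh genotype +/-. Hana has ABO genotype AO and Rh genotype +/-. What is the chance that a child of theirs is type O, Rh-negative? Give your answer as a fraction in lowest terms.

ABO cross AO × AO → offspring phenotypes: 1/4 O, 3/4 A.
Rh cross +/- × +/- → 3/4 Rh+, 1/4 Rh-.
Independent loci: P(type O, Rh-negative) = 1/4 × 1/4 = 1/16.

1/16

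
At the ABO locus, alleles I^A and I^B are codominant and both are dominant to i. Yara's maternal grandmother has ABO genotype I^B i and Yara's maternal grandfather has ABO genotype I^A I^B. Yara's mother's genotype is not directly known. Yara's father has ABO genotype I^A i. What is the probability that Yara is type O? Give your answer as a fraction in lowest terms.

1/8

Yara's mother's ABO genotype from I^B i × I^A I^B: 1/4 I^A I^B, 1/4 I^A i, 1/4 I^B I^B, 1/4 I^B i.
Crossing each possibility with the father I^A i and summing P(type O): 1/4·0 + 1/4·1/4 + 1/4·0 + 1/4·1/4 = 1/8.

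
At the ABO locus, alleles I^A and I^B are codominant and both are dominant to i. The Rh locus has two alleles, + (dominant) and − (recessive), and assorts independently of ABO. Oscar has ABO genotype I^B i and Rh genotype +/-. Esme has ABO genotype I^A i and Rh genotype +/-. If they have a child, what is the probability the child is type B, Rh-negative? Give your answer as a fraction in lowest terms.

1/16

ABO cross I^B i × I^A i → offspring phenotypes: 1/4 O, 1/4 A, 1/4 B, 1/4 AB.
Rh cross +/- × +/- → 3/4 Rh+, 1/4 Rh-.
Independent loci: P(type B, Rh-negative) = 1/4 × 1/4 = 1/16.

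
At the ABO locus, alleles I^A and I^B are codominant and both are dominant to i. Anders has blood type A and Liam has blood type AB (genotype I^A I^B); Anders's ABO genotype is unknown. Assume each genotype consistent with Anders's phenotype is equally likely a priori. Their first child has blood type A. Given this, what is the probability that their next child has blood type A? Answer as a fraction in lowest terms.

Possible genotypes: Anders ∈ {I^A I^A, I^A i}; Liam ∈ {I^A I^B}.
Weight each parental genotype pair by prior × P(type-A child):
  I^A I^A × I^A I^B: posterior weight 1/2; P(next child type A) = 1/2.
  I^A i × I^A I^B: posterior weight 1/2; P(next child type A) = 1/2.
Weighted sum = 1/2.

1/2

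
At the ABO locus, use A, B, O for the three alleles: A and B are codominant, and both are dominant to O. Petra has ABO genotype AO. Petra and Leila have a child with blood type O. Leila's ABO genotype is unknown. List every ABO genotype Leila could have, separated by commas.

For each candidate genotype of Leila, check whether crossing it with AO can produce every observed child phenotype.
  AA → possible child types {A} ✗
  AB → possible child types {A, B, AB} ✗
  AO → possible child types {O, A} ✓
  BB → possible child types {B, AB} ✗
  BO → possible child types {O, A, B, AB} ✓
  OO → possible child types {O, A} ✓

AO, BO, OO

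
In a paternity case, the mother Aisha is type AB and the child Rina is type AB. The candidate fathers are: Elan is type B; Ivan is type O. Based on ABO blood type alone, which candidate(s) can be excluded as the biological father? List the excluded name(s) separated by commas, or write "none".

A candidate is excluded only if no genotype consistent with his phenotype could produce a type AB child with a type AB mother.
Ivan (type O): no genotype consistent with that phenotype can produce a type-AB child with a type-AB mother.

Ivan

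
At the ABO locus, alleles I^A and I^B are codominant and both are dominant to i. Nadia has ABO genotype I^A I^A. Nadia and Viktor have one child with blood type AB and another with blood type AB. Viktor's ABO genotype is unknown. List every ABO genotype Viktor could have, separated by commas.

I^A I^B, I^B I^B, I^B i

For each candidate genotype of Viktor, check whether crossing it with I^A I^A can produce every observed child phenotype.
  I^A I^A → possible child types {A} ✗
  I^A I^B → possible child types {A, AB} ✓
  I^A i → possible child types {A} ✗
  I^B I^B → possible child types {AB} ✓
  I^B i → possible child types {A, AB} ✓
  i i → possible child types {A} ✗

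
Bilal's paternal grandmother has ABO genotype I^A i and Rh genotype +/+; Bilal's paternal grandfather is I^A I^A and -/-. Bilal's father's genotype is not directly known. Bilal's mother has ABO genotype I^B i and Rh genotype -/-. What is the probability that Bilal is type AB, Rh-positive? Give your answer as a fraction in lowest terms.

3/16

Bilal's father's ABO genotype from I^A i × I^A I^A: 1/2 I^A I^A, 1/2 I^A i.
Crossing each possibility with the mother I^B i and summing P(type AB): 1/2·1/2 + 1/2·1/4 = 3/8.
Similarly for Rh via the father's Rh distribution: P(Rh+) = 1/2.
Independent loci: 3/8 × 1/2 = 3/16.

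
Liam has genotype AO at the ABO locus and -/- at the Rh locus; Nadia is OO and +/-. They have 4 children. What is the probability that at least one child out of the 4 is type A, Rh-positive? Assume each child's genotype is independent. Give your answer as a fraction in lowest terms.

ABO cross AO × OO → 1/2 O, 1/2 A.
Rh cross -/- × +/- → 1/2 Rh+, 1/2 Rh-; so P(type A, Rh-positive) = 1/2 × 1/2 = 1/4 per child.
P(none) = (3/4)^4 = 81/256; P(at least one) = 1 − 81/256 = 175/256.

175/256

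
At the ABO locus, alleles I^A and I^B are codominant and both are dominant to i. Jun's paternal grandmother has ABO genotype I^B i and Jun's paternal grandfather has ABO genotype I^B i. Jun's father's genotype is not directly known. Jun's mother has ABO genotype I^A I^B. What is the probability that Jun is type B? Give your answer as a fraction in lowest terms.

Jun's father's ABO genotype from I^B i × I^B i: 1/4 I^B I^B, 1/2 I^B i, 1/4 i i.
Crossing each possibility with the mother I^A I^B and summing P(type B): 1/4·1/2 + 1/2·1/2 + 1/4·1/2 = 1/2.

1/2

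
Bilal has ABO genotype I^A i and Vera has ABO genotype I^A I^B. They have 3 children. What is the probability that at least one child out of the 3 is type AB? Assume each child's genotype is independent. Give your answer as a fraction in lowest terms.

37/64

ABO cross I^A i × I^A I^B → 1/2 A, 1/4 B, 1/4 AB.
So P(type AB) = 1/4 per child.
P(none) = (3/4)^3 = 27/64; P(at least one) = 1 − 27/64 = 37/64.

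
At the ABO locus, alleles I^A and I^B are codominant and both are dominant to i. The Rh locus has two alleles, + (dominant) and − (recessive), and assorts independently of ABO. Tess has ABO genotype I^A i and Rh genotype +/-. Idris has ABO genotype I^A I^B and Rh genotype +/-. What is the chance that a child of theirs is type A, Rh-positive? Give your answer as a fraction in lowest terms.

ABO cross I^A i × I^A I^B → offspring phenotypes: 1/2 A, 1/4 B, 1/4 AB.
Rh cross +/- × +/- → 3/4 Rh+, 1/4 Rh-.
Independent loci: P(type A, Rh-positive) = 1/2 × 3/4 = 3/8.

3/8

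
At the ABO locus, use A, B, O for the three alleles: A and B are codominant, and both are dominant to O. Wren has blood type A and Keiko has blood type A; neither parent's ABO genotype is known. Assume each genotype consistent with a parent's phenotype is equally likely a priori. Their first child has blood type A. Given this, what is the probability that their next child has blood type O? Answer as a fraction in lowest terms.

1/20

Possible genotypes: Wren ∈ {AA, AO}; Keiko ∈ {AA, AO}.
Weight each parental genotype pair by prior × P(type-A child):
  AA × AA: posterior weight 4/15; P(next child type O) = 0.
  AA × AO: posterior weight 4/15; P(next child type O) = 0.
  AO × AA: posterior weight 4/15; P(next child type O) = 0.
  AO × AO: posterior weight 1/5; P(next child type O) = 1/4.
Weighted sum = 1/20.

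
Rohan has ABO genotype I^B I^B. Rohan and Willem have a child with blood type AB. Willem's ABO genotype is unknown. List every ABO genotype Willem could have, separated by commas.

I^A I^A, I^A I^B, I^A i

For each candidate genotype of Willem, check whether crossing it with I^B I^B can produce every observed child phenotype.
  I^A I^A → possible child types {AB} ✓
  I^A I^B → possible child types {B, AB} ✓
  I^A i → possible child types {B, AB} ✓
  I^B I^B → possible child types {B} ✗
  I^B i → possible child types {B} ✗
  i i → possible child types {B} ✗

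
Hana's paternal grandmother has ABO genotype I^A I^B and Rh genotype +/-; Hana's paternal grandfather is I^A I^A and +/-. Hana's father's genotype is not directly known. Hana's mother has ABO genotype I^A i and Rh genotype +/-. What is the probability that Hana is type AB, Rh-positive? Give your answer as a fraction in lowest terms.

3/32

Hana's father's ABO genotype from I^A I^B × I^A I^A: 1/2 I^A I^A, 1/2 I^A I^B.
Crossing each possibility with the mother I^A i and summing P(type AB): 1/2·0 + 1/2·1/4 = 1/8.
Similarly for Rh via the father's Rh distribution: P(Rh+) = 3/4.
Independent loci: 1/8 × 3/4 = 3/32.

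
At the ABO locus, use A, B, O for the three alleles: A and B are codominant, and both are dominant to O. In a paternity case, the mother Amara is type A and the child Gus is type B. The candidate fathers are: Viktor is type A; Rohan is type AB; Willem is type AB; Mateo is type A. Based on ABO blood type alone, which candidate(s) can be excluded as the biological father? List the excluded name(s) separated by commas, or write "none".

Viktor, Mateo

A candidate is excluded only if no genotype consistent with his phenotype could produce a type B child with a type A mother.
Viktor (type A): no genotype consistent with that phenotype can produce a type-B child with a type-A mother.
Mateo (type A): no genotype consistent with that phenotype can produce a type-B child with a type-A mother.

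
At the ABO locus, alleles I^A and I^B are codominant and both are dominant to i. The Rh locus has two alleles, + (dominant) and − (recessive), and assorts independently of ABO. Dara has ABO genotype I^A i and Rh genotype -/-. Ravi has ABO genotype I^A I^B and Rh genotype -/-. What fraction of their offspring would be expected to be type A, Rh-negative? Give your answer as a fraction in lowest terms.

1/2

ABO cross I^A i × I^A I^B → offspring phenotypes: 1/2 A, 1/4 B, 1/4 AB.
Rh cross -/- × -/- → 1 Rh-.
Independent loci: P(type A, Rh-negative) = 1/2 × 1 = 1/2.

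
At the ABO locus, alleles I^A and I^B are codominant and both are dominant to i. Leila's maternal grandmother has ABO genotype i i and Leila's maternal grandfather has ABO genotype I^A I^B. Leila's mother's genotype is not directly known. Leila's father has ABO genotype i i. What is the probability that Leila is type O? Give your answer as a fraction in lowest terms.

Leila's mother's ABO genotype from i i × I^A I^B: 1/2 I^A i, 1/2 I^B i.
Crossing each possibility with the father i i and summing P(type O): 1/2·1/2 + 1/2·1/2 = 1/2.

1/2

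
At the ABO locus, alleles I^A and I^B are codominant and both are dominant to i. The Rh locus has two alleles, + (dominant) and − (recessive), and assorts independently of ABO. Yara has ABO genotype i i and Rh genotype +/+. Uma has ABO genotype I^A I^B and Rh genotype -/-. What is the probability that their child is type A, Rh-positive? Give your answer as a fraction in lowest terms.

ABO cross i i × I^A I^B → offspring phenotypes: 1/2 A, 1/2 B.
Rh cross +/+ × -/- → 1 Rh+.
Independent loci: P(type A, Rh-positive) = 1/2 × 1 = 1/2.

1/2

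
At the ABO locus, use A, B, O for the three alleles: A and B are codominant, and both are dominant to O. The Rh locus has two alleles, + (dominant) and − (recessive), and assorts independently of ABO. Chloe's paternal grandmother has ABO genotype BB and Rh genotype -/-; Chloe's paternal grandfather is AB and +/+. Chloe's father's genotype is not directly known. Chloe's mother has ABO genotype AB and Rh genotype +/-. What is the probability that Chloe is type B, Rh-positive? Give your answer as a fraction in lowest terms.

Chloe's father's ABO genotype from BB × AB: 1/2 AB, 1/2 BB.
Crossing each possibility with the mother AB and summing P(type B): 1/2·1/4 + 1/2·1/2 = 3/8.
Similarly for Rh via the father's Rh distribution: P(Rh+) = 3/4.
Independent loci: 3/8 × 3/4 = 9/32.

9/32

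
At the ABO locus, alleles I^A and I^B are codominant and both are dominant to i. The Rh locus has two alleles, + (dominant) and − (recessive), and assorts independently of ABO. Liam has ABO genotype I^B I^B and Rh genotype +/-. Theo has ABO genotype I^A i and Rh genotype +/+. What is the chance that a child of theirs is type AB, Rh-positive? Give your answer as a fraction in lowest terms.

ABO cross I^B I^B × I^A i → offspring phenotypes: 1/2 B, 1/2 AB.
Rh cross +/- × +/+ → 1 Rh+.
Independent loci: P(type AB, Rh-positive) = 1/2 × 1 = 1/2.

1/2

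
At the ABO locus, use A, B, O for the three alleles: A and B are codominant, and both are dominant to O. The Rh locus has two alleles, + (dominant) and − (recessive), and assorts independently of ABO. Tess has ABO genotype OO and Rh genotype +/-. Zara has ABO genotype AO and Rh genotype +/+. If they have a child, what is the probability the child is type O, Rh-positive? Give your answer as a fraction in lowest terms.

ABO cross OO × AO → offspring phenotypes: 1/2 O, 1/2 A.
Rh cross +/- × +/+ → 1 Rh+.
Independent loci: P(type O, Rh-positive) = 1/2 × 1 = 1/2.

1/2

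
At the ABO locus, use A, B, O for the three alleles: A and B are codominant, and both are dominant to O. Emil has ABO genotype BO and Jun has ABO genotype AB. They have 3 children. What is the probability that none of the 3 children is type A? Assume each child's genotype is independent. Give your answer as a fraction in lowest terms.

27/64

ABO cross BO × AB → 1/4 A, 1/2 B, 1/4 AB.
So P(type A) = 1/4 per child.
P(not type A) = 3/4 for one child; (3/4)^3 = 27/64.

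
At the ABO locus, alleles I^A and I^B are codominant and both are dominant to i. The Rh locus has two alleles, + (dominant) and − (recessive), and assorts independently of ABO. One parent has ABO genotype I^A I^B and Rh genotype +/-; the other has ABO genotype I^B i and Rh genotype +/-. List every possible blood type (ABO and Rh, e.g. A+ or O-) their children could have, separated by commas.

A+, A-, B+, B-, AB+, AB-

Gametes from I^A I^B × I^B i give offspring ABO genotypes I^A I^B, I^A i, I^B I^B, I^B i, i.e. phenotypes A, B, AB.
Rh cross +/- × +/- → phenotypes Rh+, Rh-.
Combining independently: A+, A-, B+, B-, AB+, AB-.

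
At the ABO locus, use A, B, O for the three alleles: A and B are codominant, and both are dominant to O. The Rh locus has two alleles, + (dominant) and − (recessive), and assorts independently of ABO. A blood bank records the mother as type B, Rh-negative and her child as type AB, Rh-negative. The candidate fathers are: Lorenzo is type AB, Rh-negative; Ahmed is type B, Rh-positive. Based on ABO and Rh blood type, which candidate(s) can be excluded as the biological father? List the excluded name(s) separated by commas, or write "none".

A candidate is excluded only if no genotype consistent with his phenotype could produce a type AB, Rh-negative child with a type B, Rh-negative mother.
Ahmed (type B, Rh+): no genotype consistent with that phenotype can produce a type-AB Rh- child with a type-B mother.

Ahmed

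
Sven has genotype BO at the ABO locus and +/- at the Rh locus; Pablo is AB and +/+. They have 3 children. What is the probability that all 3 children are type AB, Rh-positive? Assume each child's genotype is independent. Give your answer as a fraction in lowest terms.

1/64

ABO cross BO × AB → 1/4 A, 1/2 B, 1/4 AB.
Rh cross +/- × +/+ → 1 Rh+; so P(type AB, Rh-positive) = 1/4 × 1 = 1/4 per child.
All 3 independent: (1/4)^3 = 1/64.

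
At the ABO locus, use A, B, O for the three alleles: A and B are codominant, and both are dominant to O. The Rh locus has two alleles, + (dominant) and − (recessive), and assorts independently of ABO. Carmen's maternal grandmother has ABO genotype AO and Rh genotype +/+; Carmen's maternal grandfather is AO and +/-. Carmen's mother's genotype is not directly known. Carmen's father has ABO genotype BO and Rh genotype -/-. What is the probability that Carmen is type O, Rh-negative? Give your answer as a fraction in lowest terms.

Carmen's mother's ABO genotype from AO × AO: 1/4 AA, 1/2 AO, 1/4 OO.
Crossing each possibility with the father BO and summing P(type O): 1/4·0 + 1/2·1/4 + 1/4·1/2 = 1/4.
Similarly for Rh via the mother's Rh distribution: P(Rh-) = 1/4.
Independent loci: 1/4 × 1/4 = 1/16.

1/16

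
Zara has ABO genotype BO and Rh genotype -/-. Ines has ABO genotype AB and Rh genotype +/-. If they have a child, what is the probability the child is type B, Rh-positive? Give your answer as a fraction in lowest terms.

ABO cross BO × AB → offspring phenotypes: 1/4 A, 1/2 B, 1/4 AB.
Rh cross -/- × +/- → 1/2 Rh+, 1/2 Rh-.
Independent loci: P(type B, Rh-positive) = 1/2 × 1/2 = 1/4.

1/4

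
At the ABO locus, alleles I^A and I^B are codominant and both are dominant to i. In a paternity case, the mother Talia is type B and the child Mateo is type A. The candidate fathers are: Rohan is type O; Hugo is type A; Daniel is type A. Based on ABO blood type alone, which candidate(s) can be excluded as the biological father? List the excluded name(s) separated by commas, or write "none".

Rohan

A candidate is excluded only if no genotype consistent with his phenotype could produce a type A child with a type B mother.
Rohan (type O): no genotype consistent with that phenotype can produce a type-A child with a type-B mother.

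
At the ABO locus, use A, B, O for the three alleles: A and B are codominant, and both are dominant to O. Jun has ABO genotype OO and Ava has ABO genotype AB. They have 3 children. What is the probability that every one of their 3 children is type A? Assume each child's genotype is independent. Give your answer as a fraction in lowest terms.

1/8

ABO cross OO × AB → 1/2 A, 1/2 B.
So P(type A) = 1/2 per child.
All 3 independent: (1/2)^3 = 1/8.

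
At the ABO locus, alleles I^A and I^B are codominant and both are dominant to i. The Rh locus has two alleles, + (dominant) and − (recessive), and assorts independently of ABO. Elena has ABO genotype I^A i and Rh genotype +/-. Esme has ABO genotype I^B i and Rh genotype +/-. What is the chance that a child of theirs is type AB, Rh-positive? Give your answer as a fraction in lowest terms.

ABO cross I^A i × I^B i → offspring phenotypes: 1/4 O, 1/4 A, 1/4 B, 1/4 AB.
Rh cross +/- × +/- → 3/4 Rh+, 1/4 Rh-.
Independent loci: P(type AB, Rh-positive) = 1/4 × 3/4 = 3/16.

3/16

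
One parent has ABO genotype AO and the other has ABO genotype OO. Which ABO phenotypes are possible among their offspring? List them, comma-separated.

Gametes from AO × OO give offspring ABO genotypes AO, OO, i.e. phenotypes O, A.

O, A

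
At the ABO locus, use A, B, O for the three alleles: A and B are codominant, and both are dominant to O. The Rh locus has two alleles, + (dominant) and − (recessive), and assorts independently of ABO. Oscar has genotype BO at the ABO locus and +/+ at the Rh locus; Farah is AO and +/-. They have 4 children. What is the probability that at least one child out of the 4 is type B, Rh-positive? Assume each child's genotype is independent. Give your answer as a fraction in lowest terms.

175/256

ABO cross BO × AO → 1/4 O, 1/4 A, 1/4 B, 1/4 AB.
Rh cross +/+ × +/- → 1 Rh+; so P(type B, Rh-positive) = 1/4 × 1 = 1/4 per child.
P(none) = (3/4)^4 = 81/256; P(at least one) = 1 − 81/256 = 175/256.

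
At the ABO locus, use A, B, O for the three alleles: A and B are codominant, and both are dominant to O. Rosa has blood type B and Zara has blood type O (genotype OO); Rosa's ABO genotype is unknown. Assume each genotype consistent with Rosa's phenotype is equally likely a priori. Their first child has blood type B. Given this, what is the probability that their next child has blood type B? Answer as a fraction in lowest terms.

5/6

Possible genotypes: Rosa ∈ {BB, BO}; Zara ∈ {OO}.
Weight each parental genotype pair by prior × P(type-B child):
  BB × OO: posterior weight 2/3; P(next child type B) = 1.
  BO × OO: posterior weight 1/3; P(next child type B) = 1/2.
Weighted sum = 5/6.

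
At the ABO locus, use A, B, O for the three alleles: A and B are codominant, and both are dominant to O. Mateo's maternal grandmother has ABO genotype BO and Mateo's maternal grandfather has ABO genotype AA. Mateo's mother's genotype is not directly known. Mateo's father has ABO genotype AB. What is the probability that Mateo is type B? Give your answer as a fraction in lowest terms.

1/4

Mateo's mother's ABO genotype from BO × AA: 1/2 AB, 1/2 AO.
Crossing each possibility with the father AB and summing P(type B): 1/2·1/4 + 1/2·1/4 = 1/4.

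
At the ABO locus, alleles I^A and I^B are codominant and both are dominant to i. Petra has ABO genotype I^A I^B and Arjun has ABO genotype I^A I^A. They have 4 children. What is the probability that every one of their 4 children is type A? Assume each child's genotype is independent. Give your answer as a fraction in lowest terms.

ABO cross I^A I^B × I^A I^A → 1/2 A, 1/2 AB.
So P(type A) = 1/2 per child.
All 4 independent: (1/2)^4 = 1/16.

1/16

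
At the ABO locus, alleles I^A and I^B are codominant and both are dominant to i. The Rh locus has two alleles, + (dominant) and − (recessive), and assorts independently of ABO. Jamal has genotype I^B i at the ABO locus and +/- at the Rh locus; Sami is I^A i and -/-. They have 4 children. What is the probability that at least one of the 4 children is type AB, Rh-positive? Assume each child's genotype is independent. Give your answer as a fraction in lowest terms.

ABO cross I^B i × I^A i → 1/4 O, 1/4 A, 1/4 B, 1/4 AB.
Rh cross +/- × -/- → 1/2 Rh+, 1/2 Rh-; so P(type AB, Rh-positive) = 1/4 × 1/2 = 1/8 per child.
P(none) = (7/8)^4 = 2401/4096; P(at least one) = 1 − 2401/4096 = 1695/4096.

1695/4096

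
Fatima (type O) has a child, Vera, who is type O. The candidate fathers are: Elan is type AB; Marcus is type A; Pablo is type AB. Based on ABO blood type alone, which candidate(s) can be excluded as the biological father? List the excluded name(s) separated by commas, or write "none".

Elan, Pablo

A candidate is excluded only if no genotype consistent with his phenotype could produce a type O child with a type O mother.
Elan (type AB): no genotype consistent with that phenotype can produce a type-O child with a type-O mother.
Pablo (type AB): no genotype consistent with that phenotype can produce a type-O child with a type-O mother.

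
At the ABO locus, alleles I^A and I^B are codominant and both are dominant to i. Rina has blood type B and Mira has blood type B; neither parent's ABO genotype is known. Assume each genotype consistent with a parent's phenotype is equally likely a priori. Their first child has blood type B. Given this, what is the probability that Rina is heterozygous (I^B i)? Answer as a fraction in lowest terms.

7/15

Possible genotypes: Rina ∈ {I^B I^B, I^B i}; Mira ∈ {I^B I^B, I^B i}.
Weight each parental genotype pair by prior × P(type-B child):
  I^B I^B × I^B I^B: posterior weight 4/15.
  I^B I^B × I^B i: posterior weight 4/15.
  I^B i × I^B I^B: posterior weight 4/15.
  I^B i × I^B i: posterior weight 1/5.
Sum the posterior weight over pairs where Rina is I^B i: 7/15.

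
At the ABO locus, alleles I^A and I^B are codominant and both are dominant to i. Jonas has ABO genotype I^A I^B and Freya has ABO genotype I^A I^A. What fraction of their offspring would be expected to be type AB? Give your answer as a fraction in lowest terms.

ABO cross I^A I^B × I^A I^A → offspring phenotypes: 1/2 A, 1/2 AB.
So P(type AB) = 1/2.

1/2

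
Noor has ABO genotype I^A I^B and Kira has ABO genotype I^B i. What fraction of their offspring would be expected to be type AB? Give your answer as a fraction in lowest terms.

ABO cross I^A I^B × I^B i → offspring phenotypes: 1/4 A, 1/2 B, 1/4 AB.
So P(type AB) = 1/4.

1/4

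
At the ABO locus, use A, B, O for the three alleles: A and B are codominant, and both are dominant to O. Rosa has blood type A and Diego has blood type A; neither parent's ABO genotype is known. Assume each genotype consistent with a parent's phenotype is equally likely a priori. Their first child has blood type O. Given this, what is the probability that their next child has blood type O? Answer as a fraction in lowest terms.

1/4

Possible genotypes: Rosa ∈ {AA, AO}; Diego ∈ {AA, AO}.
Weight each parental genotype pair by prior × P(type-O child):
  AO × AO: posterior weight 1; P(next child type O) = 1/4.
Weighted sum = 1/4.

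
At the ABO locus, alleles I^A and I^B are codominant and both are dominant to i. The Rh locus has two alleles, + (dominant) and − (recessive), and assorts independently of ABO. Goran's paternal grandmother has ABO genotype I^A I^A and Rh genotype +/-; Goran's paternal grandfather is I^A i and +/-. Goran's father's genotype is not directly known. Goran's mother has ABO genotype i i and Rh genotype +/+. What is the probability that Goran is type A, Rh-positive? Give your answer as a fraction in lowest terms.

Goran's father's ABO genotype from I^A I^A × I^A i: 1/2 I^A I^A, 1/2 I^A i.
Crossing each possibility with the mother i i and summing P(type A): 1/2·1 + 1/2·1/2 = 3/4.
Similarly for Rh via the father's Rh distribution: P(Rh+) = 1.
Independent loci: 3/4 × 1 = 3/4.

3/4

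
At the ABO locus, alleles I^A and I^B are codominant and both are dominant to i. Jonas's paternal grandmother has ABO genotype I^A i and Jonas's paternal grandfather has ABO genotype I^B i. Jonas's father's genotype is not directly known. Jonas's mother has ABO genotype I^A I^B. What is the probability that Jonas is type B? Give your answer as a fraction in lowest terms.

Jonas's father's ABO genotype from I^A i × I^B i: 1/4 I^A I^B, 1/4 I^A i, 1/4 I^B i, 1/4 i i.
Crossing each possibility with the mother I^A I^B and summing P(type B): 1/4·1/4 + 1/4·1/4 + 1/4·1/2 + 1/4·1/2 = 3/8.

3/8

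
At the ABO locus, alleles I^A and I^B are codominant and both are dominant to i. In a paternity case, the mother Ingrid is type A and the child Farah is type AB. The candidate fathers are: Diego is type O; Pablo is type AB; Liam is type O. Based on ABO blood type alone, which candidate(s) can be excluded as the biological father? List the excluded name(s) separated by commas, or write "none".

A candidate is excluded only if no genotype consistent with his phenotype could produce a type AB child with a type A mother.
Diego (type O): no genotype consistent with that phenotype can produce a type-AB child with a type-A mother.
Liam (type O): no genotype consistent with that phenotype can produce a type-AB child with a type-A mother.

Diego, Liam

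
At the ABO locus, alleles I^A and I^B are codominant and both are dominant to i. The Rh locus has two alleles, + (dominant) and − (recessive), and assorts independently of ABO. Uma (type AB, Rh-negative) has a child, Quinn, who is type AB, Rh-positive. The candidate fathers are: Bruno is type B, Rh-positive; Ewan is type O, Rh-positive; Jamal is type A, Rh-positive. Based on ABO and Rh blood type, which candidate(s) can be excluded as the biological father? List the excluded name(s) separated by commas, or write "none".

A candidate is excluded only if no genotype consistent with his phenotype could produce a type AB, Rh-positive child with a type AB, Rh-negative mother.
Ewan (type O, Rh+): no genotype consistent with that phenotype can produce a type-AB Rh+ child with a type-AB mother.

Ewan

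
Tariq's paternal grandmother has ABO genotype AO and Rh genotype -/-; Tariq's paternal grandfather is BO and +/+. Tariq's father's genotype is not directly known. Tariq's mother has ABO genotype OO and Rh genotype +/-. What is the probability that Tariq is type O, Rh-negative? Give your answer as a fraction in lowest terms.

Tariq's father's ABO genotype from AO × BO: 1/4 AB, 1/4 AO, 1/4 BO, 1/4 OO.
Crossing each possibility with the mother OO and summing P(type O): 1/4·0 + 1/4·1/2 + 1/4·1/2 + 1/4·1 = 1/2.
Similarly for Rh via the father's Rh distribution: P(Rh-) = 1/4.
Independent loci: 1/2 × 1/4 = 1/8.

1/8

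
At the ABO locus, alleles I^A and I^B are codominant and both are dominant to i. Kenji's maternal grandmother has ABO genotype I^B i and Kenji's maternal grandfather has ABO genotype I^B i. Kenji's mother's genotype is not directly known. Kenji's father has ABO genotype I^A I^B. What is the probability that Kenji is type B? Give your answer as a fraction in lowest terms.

1/2

Kenji's mother's ABO genotype from I^B i × I^B i: 1/4 I^B I^B, 1/2 I^B i, 1/4 i i.
Crossing each possibility with the father I^A I^B and summing P(type B): 1/4·1/2 + 1/2·1/2 + 1/4·1/2 = 1/2.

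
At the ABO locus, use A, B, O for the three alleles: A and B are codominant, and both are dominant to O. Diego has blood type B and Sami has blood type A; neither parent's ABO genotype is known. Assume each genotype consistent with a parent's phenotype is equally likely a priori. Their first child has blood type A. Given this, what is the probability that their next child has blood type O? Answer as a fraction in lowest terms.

1/12

Possible genotypes: Diego ∈ {BB, BO}; Sami ∈ {AA, AO}.
Weight each parental genotype pair by prior × P(type-A child):
  BO × AA: posterior weight 2/3; P(next child type O) = 0.
  BO × AO: posterior weight 1/3; P(next child type O) = 1/4.
Weighted sum = 1/12.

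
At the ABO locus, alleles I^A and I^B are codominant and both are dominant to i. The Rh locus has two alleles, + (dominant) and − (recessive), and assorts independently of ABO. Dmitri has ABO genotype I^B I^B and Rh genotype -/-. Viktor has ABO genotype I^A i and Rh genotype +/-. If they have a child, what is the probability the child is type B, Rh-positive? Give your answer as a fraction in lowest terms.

ABO cross I^B I^B × I^A i → offspring phenotypes: 1/2 B, 1/2 AB.
Rh cross -/- × +/- → 1/2 Rh+, 1/2 Rh-.
Independent loci: P(type B, Rh-positive) = 1/2 × 1/2 = 1/4.

1/4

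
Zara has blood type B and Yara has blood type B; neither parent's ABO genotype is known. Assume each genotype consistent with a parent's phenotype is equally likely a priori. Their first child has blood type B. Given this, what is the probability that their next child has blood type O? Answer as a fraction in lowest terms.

Possible genotypes: Zara ∈ {BB, BO}; Yara ∈ {BB, BO}.
Weight each parental genotype pair by prior × P(type-B child):
  BB × BB: posterior weight 4/15; P(next child type O) = 0.
  BB × BO: posterior weight 4/15; P(next child type O) = 0.
  BO × BB: posterior weight 4/15; P(next child type O) = 0.
  BO × BO: posterior weight 1/5; P(next child type O) = 1/4.
Weighted sum = 1/20.

1/20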